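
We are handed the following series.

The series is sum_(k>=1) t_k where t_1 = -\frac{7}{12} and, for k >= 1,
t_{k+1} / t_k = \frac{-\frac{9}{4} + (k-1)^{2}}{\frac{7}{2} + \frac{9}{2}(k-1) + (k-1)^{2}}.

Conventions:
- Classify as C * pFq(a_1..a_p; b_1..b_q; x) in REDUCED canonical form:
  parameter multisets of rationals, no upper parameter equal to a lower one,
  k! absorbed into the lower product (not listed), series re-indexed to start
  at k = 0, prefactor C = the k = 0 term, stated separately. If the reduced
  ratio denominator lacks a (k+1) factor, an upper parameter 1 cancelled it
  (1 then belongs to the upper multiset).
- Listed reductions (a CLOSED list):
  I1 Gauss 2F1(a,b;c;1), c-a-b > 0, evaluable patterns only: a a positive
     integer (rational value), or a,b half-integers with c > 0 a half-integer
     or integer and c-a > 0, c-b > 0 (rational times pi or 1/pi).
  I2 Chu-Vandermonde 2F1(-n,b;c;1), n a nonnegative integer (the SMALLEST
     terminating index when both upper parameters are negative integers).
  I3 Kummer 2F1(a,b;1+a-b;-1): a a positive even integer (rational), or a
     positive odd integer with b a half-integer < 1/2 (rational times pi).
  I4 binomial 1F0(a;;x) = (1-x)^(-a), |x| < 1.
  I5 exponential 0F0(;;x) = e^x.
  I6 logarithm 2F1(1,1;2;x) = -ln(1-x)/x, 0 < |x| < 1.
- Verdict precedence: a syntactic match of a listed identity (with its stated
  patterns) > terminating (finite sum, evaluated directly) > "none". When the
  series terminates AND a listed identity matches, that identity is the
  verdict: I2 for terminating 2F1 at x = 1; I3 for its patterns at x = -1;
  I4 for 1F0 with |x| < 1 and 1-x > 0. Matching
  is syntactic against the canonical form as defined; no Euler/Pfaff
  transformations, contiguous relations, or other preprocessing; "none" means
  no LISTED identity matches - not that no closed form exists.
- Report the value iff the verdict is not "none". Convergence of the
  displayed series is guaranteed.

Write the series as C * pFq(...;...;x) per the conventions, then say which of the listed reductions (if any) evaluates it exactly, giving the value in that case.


Prefactor -\frac{7}{12}, argument 1: 2F1 with upper {-\frac{3}{2}, \frac{3}{2}} over lower {\frac{7}{2}}. Verdict: Gauss's theorem I1 (half-integer case) matches (x = 1; upper {-\frac{3}{2}, \frac{3}{2}} half-integers, c = \frac{7}{2} in the evaluable pattern). Hence: \left(-\frac{175}{2048}\right) \cdot \pi.

Key step: from the first term -\frac{7}{12}: the expanded ratio factors over Q; C = -7/12, roots give parameters.
Adjacent-term ratio: r(k) = 1 * (k-\frac{3}{2}) (k+\frac{3}{2}) / [(k+\frac{7}{2}) (k+1)] ; factor over Q: parameters, x = 1, and C = -\frac{7}{12}.


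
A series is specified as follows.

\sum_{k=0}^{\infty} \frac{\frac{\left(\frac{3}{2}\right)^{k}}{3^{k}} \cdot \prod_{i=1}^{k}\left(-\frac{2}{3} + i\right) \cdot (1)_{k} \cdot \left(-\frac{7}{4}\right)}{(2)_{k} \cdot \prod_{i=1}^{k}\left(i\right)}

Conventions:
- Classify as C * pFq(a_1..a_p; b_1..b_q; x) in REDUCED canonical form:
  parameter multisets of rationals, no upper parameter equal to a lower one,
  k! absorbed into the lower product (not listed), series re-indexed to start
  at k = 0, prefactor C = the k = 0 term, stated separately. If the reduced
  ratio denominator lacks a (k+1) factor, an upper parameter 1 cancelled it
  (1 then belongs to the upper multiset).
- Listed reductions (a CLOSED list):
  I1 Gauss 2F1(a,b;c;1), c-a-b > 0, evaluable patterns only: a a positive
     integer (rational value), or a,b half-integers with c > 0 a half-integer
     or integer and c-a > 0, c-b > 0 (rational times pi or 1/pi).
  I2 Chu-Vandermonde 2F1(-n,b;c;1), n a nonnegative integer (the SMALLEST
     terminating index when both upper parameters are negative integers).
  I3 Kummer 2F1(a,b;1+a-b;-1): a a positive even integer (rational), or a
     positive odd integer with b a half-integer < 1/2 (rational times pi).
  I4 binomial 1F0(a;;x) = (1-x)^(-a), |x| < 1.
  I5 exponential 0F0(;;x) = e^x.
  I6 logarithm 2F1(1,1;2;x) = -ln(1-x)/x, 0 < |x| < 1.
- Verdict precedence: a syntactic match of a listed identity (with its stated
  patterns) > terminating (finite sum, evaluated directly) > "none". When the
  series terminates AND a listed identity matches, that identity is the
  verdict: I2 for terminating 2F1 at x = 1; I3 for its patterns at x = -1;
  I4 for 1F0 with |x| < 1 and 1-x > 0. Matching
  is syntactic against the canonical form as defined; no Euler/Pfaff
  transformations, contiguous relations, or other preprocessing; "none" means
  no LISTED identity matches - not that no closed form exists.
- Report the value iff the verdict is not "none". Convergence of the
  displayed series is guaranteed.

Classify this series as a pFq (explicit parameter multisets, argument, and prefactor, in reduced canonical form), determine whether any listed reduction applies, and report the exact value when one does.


This is -\frac{7}{4} * 2F1(\frac{1}{3}, 1; 2; \frac{1}{2}) in reduced canonical form. Verdict: none - this 2F1 at x = \frac{1}{2} matches no listed pattern, and upper {\frac{1}{3}, 1} holds no stopper.

The tell: from the first term -\frac{7}{4}: the product of the first k integers (C = -7/4, x = 1/2) is k!.
Ratio: r(k) = \frac{1}{2} * (k+\frac{1}{3}) (k+1) / [(k+2) (k+1)] - poly over poly, x = \frac{1}{2} from leading terms; C = -\frac{7}{4} at k = 0.


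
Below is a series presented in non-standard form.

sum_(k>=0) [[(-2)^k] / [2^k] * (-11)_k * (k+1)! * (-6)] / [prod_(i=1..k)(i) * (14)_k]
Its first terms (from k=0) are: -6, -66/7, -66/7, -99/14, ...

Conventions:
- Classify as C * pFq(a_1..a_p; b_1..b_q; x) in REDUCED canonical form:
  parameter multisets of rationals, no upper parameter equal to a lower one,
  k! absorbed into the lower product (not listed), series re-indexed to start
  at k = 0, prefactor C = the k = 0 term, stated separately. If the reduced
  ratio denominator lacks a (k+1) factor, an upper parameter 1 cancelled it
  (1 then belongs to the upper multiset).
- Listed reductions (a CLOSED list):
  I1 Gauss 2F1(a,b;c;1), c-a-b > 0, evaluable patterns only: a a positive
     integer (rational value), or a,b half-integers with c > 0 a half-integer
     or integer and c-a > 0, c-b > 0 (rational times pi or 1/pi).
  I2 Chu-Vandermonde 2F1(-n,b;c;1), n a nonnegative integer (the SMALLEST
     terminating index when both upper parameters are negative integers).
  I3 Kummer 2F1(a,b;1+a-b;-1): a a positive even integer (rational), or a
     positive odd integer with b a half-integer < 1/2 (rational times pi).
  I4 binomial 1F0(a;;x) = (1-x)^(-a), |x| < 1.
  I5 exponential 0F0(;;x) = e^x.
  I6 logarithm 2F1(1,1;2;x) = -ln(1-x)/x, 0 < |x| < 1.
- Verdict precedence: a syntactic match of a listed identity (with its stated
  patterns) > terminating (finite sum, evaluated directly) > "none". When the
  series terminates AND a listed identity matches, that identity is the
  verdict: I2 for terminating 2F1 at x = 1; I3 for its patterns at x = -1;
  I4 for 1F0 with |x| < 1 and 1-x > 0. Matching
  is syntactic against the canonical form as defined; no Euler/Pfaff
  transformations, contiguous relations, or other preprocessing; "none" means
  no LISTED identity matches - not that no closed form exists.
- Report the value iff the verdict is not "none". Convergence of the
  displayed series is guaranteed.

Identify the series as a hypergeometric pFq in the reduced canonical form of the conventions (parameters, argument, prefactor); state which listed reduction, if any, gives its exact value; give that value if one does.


This is -6 * 2F1(-11, 2; 14; -1) in reduced canonical form. Verdict: the Kummer evaluation I3 matches (x = -1; c = 14 equals 1+a-b for upper {-11, 2}: listed pattern). Value: -39.

First insight: t_0 being -6, the factorial ratio (C = -6) (k+a-1)!/(a-1)! is a rising factorial (a)_k.
Ratio: r(k) = (-1) * (k-11) (k+2) / [(k+14) (k+1)] - poly over poly, x = (-1) from leading terms; C = -6 at k = 0.


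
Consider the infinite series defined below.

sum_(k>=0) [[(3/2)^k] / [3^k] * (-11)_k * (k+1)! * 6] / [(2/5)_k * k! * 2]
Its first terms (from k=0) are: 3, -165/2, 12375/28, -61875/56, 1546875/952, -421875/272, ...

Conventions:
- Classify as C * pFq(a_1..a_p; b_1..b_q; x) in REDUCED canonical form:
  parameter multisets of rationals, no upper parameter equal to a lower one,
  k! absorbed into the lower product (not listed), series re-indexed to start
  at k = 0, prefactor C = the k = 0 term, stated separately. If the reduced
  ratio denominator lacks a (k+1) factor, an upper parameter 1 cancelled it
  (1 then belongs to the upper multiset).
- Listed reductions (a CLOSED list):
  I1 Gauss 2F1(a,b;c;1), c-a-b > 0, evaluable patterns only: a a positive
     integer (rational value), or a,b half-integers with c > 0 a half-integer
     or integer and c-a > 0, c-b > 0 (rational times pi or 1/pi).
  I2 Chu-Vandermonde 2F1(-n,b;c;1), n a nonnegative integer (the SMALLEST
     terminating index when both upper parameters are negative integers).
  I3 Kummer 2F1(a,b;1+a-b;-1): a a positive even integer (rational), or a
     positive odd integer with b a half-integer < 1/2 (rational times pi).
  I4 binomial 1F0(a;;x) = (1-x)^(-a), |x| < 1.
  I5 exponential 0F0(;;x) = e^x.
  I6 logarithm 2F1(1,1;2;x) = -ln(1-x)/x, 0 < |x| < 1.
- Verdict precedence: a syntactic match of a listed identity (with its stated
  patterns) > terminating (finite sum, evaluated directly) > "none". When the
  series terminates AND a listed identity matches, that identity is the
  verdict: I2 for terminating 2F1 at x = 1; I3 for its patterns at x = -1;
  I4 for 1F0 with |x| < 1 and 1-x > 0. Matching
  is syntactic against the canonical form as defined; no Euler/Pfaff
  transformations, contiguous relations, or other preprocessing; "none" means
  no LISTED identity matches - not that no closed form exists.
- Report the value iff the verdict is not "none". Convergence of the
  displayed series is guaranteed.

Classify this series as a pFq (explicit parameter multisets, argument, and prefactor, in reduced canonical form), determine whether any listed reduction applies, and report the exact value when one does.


Structural cue: t_0 being 3, the two k-th powers (C = 3, x = 1/2) combine into one argument.
Consecutive-term ratio: r(k) = (1/2) * (k-11) (k+2) / [(k+2/5) (k+1)] - poly over poly, x = (1/2) from leading terms; C = 3 at k = 0.

With C = 3: the canonical form is 2F1(-11, 2; 2/5; 1/2). Verdict: terminating - upper parameter -11 makes this a finite sum (last index 11), evaluated exactly. Hence: 918076909/3148341248.


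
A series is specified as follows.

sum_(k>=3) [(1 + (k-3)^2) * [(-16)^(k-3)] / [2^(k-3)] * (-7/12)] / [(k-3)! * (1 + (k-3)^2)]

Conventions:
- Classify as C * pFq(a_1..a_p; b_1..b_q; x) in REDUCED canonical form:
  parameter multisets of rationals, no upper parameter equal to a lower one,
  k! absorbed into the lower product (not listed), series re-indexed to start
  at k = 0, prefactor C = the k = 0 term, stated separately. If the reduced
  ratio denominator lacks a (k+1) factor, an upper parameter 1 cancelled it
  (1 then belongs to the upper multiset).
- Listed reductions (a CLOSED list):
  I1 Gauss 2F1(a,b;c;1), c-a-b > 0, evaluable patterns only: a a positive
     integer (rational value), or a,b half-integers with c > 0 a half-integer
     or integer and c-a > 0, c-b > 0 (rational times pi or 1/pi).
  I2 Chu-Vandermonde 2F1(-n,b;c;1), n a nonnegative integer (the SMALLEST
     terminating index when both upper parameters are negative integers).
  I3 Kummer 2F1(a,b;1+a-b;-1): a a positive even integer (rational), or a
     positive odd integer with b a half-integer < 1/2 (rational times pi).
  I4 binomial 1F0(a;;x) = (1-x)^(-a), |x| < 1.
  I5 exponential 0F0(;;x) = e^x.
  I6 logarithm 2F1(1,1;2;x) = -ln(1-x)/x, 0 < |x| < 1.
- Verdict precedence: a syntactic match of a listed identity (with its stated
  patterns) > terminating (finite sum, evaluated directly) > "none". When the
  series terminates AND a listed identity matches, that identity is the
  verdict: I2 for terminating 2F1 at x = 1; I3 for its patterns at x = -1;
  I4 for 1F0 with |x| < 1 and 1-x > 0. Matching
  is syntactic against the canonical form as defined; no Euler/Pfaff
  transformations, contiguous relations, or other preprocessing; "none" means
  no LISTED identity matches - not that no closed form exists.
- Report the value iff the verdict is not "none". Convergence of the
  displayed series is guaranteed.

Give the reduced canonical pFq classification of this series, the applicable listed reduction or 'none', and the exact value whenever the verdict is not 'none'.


x = -8 here; the reduced form reads 0F0, upper {-}, lower {-}, C = -7/12. Verdict: exponential (I5) applies (the 0F0 exponential series at x = -8). Exact value: (-7/12) * e^(-8).

Key observation: x = (-8) and k^2 + 1 divides numerator and denominator alike; C = -7/12, x = -8 after cancelling.
Ratio: r(k) = (-8) * 1 / [(k+1)] ; factor over Q: parameters, x = (-8), and C = -7/12.


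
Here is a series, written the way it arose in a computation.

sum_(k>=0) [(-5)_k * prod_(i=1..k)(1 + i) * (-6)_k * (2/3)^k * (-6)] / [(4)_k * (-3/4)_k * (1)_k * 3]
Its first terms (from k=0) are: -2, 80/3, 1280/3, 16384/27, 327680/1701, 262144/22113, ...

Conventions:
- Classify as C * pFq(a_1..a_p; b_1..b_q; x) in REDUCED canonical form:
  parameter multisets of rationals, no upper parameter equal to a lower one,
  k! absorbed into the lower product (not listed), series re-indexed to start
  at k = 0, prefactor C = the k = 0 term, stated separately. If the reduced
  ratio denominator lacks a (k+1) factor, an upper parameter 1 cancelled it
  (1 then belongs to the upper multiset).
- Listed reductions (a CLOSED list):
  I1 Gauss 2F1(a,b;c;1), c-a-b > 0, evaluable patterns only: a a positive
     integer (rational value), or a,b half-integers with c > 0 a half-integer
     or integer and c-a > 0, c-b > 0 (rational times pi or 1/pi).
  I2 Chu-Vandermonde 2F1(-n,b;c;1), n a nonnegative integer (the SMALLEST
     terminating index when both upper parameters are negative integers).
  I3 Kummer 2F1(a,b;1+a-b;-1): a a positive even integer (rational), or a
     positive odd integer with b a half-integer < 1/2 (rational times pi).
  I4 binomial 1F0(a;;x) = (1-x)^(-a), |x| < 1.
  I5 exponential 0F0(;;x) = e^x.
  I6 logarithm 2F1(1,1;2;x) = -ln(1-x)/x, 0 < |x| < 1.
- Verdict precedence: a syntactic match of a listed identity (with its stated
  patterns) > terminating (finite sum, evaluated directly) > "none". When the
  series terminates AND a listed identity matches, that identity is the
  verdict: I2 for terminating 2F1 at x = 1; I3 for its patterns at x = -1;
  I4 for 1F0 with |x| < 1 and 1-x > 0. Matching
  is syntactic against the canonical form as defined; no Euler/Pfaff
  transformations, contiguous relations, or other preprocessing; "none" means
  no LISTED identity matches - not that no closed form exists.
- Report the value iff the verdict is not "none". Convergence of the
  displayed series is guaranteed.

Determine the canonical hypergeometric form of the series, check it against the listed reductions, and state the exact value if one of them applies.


At argument 2/3: a 3F2 with upper {-6, -5, 2}, lower {-3/4, 4}, scaled by C = -2. Verdict: terminating - no listed pattern fits, but -5 in the upper list cuts the series at k = 5; direct evaluation. Hence: 9306938/7371.

Structural cue: t_0 = -2 here, and the constant factors (C = -2, x = 2/3) combine into one prefactor.
Step ratio: r(k) = (2/3) * (k-6) (k-5) (k+2) / [(k-3/4) (k+4) (k+1)] - rational in k, leading ratio (2/3); with t_0 = -2, classification follows.


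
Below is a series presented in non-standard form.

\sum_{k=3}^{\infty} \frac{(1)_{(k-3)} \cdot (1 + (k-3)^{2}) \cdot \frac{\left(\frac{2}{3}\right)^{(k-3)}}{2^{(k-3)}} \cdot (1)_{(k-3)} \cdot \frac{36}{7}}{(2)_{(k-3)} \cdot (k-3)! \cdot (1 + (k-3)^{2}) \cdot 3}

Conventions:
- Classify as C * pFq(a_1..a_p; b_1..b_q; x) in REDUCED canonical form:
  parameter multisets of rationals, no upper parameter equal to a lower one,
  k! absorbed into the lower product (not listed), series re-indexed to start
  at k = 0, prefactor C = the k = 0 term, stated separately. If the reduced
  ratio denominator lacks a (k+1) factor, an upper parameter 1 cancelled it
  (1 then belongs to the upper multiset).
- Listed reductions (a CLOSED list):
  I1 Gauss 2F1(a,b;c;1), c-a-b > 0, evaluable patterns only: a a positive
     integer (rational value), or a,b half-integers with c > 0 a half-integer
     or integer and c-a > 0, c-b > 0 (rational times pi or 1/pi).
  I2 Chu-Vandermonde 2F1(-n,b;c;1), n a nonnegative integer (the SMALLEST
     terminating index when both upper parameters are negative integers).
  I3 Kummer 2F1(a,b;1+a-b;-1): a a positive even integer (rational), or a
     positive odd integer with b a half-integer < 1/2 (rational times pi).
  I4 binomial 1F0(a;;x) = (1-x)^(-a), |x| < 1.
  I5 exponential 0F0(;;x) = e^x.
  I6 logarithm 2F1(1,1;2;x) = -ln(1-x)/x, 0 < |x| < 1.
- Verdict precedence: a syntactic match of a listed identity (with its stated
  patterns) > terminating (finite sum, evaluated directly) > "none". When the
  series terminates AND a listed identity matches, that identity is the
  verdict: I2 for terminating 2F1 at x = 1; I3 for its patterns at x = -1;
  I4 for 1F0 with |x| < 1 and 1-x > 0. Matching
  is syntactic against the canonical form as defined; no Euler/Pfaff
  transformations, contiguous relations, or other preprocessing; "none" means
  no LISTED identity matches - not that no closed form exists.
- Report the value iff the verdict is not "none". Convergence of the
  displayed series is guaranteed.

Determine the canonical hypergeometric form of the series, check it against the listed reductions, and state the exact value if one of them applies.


Canonical form: C = \frac{12}{7} times 2F1 with upper {1, 1}, lower {2}, x = \frac{1}{3}. Verdict (x = \frac{1}{3}): the logarithmic series (I6) applies (the logarithm: parameters (1,1;2), x = \frac{1}{3}). Exact value: \left(-\frac{36}{7}\right) \cdot \ln\left(\frac{2}{3}\right).

The tell: t_0 = \frac{12}{7} here, and the two k-th powers (prefactor 12/7) combine into one argument.
Ratio: r(k) = \frac{1}{3} * (k+1) (k+1) / [(k+2) (k+1)] ; factor over Q: parameters, x = \frac{1}{3}, and C = \frac{12}{7}.


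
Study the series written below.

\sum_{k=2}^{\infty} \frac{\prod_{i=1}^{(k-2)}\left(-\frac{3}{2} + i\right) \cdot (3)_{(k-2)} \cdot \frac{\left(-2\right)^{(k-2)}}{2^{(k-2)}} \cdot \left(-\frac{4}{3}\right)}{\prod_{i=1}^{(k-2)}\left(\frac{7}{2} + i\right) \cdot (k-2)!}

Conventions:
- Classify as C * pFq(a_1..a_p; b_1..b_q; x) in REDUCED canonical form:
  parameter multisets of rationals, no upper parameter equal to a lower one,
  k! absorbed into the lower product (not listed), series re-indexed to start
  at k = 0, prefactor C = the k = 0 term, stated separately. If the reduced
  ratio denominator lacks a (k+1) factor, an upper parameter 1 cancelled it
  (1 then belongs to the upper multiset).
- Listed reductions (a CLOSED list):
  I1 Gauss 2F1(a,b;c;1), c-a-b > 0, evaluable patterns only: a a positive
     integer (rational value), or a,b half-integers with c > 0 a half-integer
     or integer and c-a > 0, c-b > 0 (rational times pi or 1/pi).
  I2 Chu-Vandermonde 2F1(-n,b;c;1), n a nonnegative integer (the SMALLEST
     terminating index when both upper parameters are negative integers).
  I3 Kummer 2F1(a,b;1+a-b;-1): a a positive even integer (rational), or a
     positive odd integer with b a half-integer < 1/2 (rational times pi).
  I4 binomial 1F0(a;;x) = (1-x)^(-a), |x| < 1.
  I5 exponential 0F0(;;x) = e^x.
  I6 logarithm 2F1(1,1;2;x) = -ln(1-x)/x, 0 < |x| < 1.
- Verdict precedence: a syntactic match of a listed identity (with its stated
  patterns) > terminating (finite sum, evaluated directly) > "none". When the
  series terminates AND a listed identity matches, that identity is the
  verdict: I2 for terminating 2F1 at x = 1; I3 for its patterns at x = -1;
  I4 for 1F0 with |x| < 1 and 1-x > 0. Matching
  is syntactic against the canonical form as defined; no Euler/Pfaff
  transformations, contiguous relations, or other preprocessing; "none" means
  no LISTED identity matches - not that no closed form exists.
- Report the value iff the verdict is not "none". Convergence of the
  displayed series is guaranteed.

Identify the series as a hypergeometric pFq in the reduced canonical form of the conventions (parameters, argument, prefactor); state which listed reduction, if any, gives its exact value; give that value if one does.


With C = -\frac{4}{3}: the canonical form is 2F1(-\frac{1}{2}, 3; \frac{9}{2}; -1). Verdict: this is Kummer (I3) (x = -1; c = \frac{9}{2} equals 1+a-b for upper {-\frac{1}{2}, 3}: listed pattern). Hence: \left(-\frac{35}{64}\right) \cdot \pi.

The tell: t_0 = -\frac{4}{3} here, and the two k-th powers (C = -4/3, x = -1) combine into one argument.
Ratio: r(k) = -1 * (k-\frac{1}{2}) (k+3) / [(k+\frac{9}{2}) (k+1)] - rational in k, leading ratio -1; with t_0 = -\frac{4}{3}, classification follows.


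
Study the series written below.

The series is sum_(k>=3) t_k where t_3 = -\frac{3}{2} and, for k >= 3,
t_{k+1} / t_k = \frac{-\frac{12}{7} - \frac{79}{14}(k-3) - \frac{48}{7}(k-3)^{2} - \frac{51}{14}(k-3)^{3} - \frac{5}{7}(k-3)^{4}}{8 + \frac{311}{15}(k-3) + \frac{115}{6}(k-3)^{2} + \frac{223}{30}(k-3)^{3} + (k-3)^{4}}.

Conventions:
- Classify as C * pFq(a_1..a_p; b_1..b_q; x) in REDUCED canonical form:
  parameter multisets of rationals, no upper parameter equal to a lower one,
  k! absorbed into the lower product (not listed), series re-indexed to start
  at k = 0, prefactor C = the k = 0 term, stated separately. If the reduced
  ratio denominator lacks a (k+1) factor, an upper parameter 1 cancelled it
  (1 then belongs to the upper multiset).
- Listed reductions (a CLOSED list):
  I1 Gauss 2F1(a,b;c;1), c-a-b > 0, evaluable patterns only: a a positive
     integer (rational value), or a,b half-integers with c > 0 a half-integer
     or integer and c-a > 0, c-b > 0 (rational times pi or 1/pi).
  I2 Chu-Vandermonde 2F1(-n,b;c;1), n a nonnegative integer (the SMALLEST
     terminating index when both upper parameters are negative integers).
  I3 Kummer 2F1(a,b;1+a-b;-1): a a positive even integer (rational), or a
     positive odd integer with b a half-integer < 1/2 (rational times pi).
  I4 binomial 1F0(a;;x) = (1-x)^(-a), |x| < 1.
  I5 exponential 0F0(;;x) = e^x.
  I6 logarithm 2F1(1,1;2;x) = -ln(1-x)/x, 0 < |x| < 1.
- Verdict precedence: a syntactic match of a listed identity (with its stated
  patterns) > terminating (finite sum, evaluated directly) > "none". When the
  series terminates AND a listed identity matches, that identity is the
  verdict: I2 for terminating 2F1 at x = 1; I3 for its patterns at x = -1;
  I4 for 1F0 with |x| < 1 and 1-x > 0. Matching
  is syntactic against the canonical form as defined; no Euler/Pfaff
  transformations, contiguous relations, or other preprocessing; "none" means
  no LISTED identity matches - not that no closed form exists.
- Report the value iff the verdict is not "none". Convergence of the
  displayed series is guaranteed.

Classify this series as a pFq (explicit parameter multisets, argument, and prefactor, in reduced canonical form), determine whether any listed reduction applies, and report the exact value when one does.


Structural cue: x = -\frac{5}{7} and the ratio is unreduced: k + 3/2 divides both sides (C = -3/2, x = -5/7).
Adjacent-term ratio: r(k) = -\frac{5}{7} * (k+1) (k+1) / [(k+\frac{10}{3}) (k+1)] ; factor over Q: parameters, x = -\frac{5}{7}, and C = -\frac{3}{2}.

This is -\frac{3}{2} * 2F1(1, 1; \frac{10}{3}; -\frac{5}{7}) in reduced canonical form. Verdict: none here - no I1-I6 shape fits x = -\frac{5}{7} with lower {\frac{10}{3}}.


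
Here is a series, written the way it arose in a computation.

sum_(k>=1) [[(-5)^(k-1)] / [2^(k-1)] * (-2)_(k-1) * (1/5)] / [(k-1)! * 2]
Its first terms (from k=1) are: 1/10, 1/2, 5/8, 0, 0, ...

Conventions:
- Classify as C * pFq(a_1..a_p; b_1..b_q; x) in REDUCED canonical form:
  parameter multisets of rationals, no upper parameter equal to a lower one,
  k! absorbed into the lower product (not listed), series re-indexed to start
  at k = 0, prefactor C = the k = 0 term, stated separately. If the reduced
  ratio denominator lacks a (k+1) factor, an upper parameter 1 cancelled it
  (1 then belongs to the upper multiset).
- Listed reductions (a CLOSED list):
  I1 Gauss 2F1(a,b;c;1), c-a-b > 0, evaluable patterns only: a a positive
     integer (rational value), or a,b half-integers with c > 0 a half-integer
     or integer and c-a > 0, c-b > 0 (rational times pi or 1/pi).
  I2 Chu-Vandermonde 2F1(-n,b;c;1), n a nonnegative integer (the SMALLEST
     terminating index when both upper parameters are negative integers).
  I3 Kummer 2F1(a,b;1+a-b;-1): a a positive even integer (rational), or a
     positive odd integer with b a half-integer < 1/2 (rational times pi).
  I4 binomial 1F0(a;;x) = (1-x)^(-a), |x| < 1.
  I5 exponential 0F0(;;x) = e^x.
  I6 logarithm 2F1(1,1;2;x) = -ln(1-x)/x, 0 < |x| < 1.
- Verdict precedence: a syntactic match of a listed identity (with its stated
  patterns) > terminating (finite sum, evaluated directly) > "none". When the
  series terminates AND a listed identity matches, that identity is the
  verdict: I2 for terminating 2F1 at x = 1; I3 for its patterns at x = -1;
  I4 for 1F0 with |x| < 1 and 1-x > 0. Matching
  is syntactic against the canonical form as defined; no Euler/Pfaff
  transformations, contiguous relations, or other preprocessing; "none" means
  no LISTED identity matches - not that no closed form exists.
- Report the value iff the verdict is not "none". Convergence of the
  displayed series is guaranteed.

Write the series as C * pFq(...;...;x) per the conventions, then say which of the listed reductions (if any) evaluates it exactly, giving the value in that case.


Reduced: x = -5/2, 1F0, upper = {-2}, lower = {-}, C = 1/10. Verdict: terminating. (-2)_k vanishes past k = 2, leaving a 3-term sum, computed directly. Its exact value is 49/40.

Structural cue: with t_0 = 1/10, the two geometric factors (prefactor 1/10) combine into one argument.
Consecutive-term ratio: r(k) = (-5/2) * (k-2) / [(k+1)] - rational; roots negated = parameters, x = (-5/2), C = 1/10.


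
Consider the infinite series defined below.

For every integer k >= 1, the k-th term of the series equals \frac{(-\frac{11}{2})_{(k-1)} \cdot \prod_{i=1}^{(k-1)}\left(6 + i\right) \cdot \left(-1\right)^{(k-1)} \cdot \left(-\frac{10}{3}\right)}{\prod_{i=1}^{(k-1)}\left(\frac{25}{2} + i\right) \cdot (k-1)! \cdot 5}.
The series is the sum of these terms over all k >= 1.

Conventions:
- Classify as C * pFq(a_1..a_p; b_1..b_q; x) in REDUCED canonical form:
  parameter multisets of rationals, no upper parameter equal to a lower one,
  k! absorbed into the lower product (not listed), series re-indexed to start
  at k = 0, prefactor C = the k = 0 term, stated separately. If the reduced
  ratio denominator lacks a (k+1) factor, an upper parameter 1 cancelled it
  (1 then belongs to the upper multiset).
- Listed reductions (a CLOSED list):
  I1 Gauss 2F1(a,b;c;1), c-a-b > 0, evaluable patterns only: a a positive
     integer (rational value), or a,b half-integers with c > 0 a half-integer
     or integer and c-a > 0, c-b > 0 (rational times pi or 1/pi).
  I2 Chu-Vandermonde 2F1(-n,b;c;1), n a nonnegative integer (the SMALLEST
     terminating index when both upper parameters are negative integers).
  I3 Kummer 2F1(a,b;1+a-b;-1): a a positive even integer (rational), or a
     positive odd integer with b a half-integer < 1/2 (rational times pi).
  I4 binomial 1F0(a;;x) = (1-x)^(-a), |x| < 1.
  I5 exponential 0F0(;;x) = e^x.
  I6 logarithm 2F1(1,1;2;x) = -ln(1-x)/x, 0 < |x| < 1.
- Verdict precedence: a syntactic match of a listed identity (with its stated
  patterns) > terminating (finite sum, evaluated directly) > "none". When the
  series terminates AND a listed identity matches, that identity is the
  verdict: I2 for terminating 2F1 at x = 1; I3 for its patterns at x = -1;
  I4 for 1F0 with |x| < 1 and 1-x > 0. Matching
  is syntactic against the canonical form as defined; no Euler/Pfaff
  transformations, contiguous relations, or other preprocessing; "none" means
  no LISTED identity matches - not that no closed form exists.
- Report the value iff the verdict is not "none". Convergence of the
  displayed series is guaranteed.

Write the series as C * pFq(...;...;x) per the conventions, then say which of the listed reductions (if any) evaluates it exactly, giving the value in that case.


The tell: from the first term -\frac{2}{3}: the lower running product (C = -2/3) is a rising factorial.
Term ratio: r(k) = -1 * (k-\frac{11}{2}) (k+7) / [(k+\frac{27}{2}) (k+1)] ; factor over Q: parameters, x = -1, and C = -\frac{2}{3}.

The series (x = -1) is 2F1: upper {-\frac{11}{2}, 7}, lower {\frac{27}{2}}, prefactor -\frac{2}{3}. Verdict (x = -1): the Kummer evaluation I3 applies (x = -1; c = \frac{27}{2} equals 1+a-b for upper {-\frac{11}{2}, 7}: listed pattern). Value: \left(-\frac{929553625}{402653184}\right) \cdot \pi.


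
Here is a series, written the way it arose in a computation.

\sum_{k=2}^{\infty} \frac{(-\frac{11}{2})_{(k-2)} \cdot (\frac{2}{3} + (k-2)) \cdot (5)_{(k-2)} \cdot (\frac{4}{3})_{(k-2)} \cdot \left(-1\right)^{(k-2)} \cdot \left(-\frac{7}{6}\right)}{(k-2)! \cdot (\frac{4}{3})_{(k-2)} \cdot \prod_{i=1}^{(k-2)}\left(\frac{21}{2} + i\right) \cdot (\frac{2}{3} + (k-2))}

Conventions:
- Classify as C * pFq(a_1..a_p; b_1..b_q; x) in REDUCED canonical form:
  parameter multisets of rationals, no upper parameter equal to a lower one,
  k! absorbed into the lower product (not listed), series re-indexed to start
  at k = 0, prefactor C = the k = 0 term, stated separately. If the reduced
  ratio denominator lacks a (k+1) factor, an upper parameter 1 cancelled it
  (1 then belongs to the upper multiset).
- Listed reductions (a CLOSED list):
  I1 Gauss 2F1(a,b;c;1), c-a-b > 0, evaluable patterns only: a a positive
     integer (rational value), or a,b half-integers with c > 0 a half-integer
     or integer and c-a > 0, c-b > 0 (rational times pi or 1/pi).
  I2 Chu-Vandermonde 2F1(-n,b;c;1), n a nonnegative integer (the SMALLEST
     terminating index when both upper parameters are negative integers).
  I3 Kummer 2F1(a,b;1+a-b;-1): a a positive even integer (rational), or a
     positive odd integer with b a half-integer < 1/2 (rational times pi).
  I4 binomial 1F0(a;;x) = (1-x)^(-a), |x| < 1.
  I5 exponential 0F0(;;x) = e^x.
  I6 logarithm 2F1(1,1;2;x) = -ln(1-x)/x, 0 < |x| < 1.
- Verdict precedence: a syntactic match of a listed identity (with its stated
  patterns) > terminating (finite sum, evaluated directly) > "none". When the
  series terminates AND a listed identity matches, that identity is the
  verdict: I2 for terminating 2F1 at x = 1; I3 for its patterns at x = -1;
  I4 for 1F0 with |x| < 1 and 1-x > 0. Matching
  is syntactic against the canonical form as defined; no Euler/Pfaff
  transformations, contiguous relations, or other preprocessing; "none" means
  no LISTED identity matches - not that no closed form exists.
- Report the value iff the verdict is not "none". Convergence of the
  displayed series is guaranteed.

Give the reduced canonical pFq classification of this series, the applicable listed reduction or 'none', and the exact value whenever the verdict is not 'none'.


Key observation: t_0 = -\frac{7}{6} here, and k + 2/3 divides numerator and denominator alike; prefactor -7/6 after cancelling.
Ratio: r(k) = -1 * (k-\frac{11}{2}) (k+5) / [(k+\frac{23}{2}) (k+1)] - poly over poly, x = -1 from leading terms; C = -\frac{7}{6} at k = 0.

The series (x = -1) is 2F1: upper {-\frac{11}{2}, 5}, lower {\frac{23}{2}}, prefactor -\frac{7}{6}. Verdict: Kummer (I3) matches (x = -1; c = \frac{23}{2} equals 1+a-b for upper {-\frac{11}{2}, 5}: listed pattern). Hence: \left(-\frac{101846745}{33554432}\right) \cdot \pi.


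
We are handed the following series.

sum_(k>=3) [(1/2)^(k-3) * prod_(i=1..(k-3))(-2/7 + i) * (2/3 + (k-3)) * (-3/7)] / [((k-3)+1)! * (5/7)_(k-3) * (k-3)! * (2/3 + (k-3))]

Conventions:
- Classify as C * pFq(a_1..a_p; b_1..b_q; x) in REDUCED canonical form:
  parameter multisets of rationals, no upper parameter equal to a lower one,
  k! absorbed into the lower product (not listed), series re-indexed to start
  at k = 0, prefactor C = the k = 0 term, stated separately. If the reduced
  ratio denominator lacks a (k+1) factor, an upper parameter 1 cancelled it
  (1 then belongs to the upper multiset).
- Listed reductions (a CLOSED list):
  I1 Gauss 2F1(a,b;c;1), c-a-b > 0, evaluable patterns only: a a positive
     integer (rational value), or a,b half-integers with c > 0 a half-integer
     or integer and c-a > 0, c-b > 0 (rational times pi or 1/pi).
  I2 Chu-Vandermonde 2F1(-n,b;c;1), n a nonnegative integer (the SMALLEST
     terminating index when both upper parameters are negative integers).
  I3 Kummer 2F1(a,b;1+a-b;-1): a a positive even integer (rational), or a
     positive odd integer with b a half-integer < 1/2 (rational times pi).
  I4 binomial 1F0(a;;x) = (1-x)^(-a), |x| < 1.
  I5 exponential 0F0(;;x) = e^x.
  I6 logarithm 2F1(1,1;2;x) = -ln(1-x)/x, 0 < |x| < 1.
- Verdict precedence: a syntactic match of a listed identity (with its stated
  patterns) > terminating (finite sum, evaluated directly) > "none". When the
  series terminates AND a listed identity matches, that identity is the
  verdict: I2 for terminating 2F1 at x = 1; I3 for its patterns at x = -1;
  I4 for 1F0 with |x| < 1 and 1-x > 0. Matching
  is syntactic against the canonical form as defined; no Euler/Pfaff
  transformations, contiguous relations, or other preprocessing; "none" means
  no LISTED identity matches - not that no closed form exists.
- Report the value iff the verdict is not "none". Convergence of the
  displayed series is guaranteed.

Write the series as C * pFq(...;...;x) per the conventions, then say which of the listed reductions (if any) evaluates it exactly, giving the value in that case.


Structural cue: x = (1/2) and the denominator's factorial ratio (prefactor -3/7) is a lower Pochhammer.
Consecutive-term ratio: r(k) = (1/2) * 1 / [(k+2) (k+1)] - poly over poly, x = (1/2) from leading terms; C = -3/7 at k = 0.

This is -3/7 * 0F1(-; 2; 1/2) in reduced canonical form. Verdict: no listed reduction: x = 1/2 and upper {-} fail every I1-I6 pattern.


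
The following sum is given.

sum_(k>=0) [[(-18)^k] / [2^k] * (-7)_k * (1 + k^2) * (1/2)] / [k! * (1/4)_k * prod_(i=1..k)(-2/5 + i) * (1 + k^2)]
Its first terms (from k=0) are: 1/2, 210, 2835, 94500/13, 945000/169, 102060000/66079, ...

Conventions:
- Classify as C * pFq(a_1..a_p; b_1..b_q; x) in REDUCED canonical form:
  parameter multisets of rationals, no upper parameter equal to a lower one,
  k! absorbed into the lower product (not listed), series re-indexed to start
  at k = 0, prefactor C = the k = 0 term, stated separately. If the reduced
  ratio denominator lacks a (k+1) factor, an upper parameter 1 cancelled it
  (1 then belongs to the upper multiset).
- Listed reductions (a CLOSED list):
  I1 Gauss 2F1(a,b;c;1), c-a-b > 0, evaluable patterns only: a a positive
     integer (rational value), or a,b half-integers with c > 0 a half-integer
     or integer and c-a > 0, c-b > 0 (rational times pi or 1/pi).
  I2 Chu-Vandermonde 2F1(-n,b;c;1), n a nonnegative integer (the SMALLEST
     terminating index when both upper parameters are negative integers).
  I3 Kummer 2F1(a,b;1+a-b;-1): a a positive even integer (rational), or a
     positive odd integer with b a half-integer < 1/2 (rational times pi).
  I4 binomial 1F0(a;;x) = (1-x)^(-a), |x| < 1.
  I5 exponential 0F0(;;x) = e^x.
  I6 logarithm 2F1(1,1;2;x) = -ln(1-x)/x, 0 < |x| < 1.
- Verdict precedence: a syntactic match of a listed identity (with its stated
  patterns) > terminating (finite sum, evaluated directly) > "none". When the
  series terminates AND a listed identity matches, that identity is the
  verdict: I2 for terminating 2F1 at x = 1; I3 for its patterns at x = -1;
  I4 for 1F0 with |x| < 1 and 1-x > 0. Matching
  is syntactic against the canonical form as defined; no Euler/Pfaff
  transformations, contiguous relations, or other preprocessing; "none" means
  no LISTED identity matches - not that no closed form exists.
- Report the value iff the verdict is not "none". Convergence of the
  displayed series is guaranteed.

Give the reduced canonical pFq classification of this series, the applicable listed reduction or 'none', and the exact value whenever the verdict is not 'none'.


At argument -9: a 1F2 with upper {-7}, lower {1/4, 3/5}, scaled by C = 1/2. Verdict: terminating at k = 7: the factor (-7)_k kills every later term; summing the 8 survivors is exact. Value: 1254663697871/71233162.

The tell: x = (-9) and the two k-th powers (C = 1/2) combine into one argument.
Step ratio: r(k) = (-9) * (k-7) / [(k+1/4) (k+3/5) (k+1)] - rational; roots negated = parameters, x = (-9), C = 1/2.


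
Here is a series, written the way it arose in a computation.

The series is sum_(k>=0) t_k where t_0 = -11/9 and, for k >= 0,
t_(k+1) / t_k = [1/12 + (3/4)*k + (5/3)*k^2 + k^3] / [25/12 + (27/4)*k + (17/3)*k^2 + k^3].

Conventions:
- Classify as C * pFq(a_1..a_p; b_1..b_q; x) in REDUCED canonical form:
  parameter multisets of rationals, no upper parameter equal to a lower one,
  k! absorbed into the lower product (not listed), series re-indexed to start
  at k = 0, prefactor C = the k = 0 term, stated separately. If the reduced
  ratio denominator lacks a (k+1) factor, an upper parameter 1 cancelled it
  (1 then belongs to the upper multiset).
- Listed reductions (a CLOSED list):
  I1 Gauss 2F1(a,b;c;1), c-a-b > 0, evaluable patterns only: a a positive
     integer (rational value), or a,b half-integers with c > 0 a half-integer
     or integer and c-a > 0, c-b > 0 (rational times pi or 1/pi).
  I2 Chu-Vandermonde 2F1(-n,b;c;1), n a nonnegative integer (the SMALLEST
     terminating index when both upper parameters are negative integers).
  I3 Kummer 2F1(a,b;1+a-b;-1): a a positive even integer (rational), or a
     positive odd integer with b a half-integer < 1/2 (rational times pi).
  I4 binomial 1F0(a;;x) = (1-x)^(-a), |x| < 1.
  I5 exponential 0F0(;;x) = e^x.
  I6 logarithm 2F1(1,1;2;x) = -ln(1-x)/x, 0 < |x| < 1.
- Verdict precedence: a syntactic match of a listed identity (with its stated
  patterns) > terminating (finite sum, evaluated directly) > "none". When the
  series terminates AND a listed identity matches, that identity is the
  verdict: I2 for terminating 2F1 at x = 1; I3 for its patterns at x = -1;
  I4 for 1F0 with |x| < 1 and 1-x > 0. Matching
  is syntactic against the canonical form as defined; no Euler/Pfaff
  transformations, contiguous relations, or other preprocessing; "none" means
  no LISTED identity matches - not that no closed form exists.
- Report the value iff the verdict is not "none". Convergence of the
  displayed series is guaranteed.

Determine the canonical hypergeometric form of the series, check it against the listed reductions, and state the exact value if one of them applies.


With C = -11/9: the canonical form is 2F1(1/6, 1; 25/6; 1). Verdict: Gauss (I1, integer-parameter pattern) applies (x = 1: the Gamma ratio telescopes since c-a-b = 3 > 0 and a = 1 in Z>0). Value: -209/162.

Structural cue: with t_0 = -11/9, roots of the ratio polynomials (prefactor -11/9) are the negated parameters.
Adjacent-term ratio: r(k) = 1 * (k+1/6) (k+1) / [(k+25/6) (k+1)] ; factor over Q: parameters, x = 1, and C = -11/9.


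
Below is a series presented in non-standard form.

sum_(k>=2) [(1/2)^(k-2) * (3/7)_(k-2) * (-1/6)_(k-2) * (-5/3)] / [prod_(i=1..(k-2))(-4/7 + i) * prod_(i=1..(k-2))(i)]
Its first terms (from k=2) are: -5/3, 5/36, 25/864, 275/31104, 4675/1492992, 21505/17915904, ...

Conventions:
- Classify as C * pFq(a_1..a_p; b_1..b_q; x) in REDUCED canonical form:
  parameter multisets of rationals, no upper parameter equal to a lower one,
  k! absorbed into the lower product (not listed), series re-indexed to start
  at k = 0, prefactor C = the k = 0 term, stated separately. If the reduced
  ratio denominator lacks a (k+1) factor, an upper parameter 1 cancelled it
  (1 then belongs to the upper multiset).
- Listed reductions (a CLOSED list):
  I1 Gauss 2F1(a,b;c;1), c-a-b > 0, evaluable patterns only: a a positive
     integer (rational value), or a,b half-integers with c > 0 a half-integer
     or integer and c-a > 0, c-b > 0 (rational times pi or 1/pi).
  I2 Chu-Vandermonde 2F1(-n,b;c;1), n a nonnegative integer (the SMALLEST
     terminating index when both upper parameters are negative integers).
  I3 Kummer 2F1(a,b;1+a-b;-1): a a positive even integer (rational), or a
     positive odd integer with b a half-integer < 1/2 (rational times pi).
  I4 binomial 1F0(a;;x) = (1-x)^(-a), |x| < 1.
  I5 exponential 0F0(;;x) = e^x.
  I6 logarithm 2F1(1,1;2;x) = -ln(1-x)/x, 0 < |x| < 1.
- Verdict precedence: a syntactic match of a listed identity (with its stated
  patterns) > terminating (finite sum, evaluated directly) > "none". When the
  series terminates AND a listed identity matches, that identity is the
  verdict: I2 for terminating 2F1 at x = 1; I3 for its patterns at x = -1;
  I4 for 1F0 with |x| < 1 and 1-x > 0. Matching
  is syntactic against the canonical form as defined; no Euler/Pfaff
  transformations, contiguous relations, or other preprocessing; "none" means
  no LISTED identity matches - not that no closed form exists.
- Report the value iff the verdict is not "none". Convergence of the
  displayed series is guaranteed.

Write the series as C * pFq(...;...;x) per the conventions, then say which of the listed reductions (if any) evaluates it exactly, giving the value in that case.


Classification (C = -5/3): 1F0 with upper {-1/6}, lower {-}, argument x = 1/2. Verdict: the binomial series (I4) applies (the 1F0 binomial series: exponent 1/6, x = 1/2). Its exact value is (-5/3) * (1/2)^(1/6).

First insight: from the first term -5/3: the lower running product (prefactor -5/3) is a rising factorial.
Adjacent-term ratio: r(k) = (1/2) * (k-1/6) / [(k+1)] - poly over poly, x = (1/2) from leading terms; C = -5/3 at k = 0.
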